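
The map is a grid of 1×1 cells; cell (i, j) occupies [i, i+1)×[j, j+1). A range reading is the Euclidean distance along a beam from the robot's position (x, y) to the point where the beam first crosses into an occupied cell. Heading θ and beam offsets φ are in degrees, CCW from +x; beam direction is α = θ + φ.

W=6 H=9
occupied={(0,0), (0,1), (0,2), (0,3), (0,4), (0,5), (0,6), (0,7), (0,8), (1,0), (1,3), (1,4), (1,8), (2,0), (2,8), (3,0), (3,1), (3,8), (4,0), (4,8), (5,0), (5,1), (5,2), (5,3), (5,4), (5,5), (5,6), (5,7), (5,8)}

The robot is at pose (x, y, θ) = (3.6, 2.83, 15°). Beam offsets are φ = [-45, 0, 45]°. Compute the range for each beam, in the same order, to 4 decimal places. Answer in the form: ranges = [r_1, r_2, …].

beam 1: φ=-45°, α=330°
  d=(0.8660,-0.5000)  start (3,2)  tX=0.4619 tY=1.6600  stride 1/|dx|=1.1547 1/|dy|=2.0000
    cross x-line → (4,2), t=0.4619
    cross x-line → (5,2), t=1.6166 (wall)
  → r_1 = 1.6166
beam 2: φ=0°, α=15°
  d=(0.9659,0.2588)  start (3,2)  tX=0.4141 tY=0.6568  stride 1/|dx|=1.0353 1/|dy|=3.8637
    cross x-line → (4,2), t=0.4141
    cross y-line → (4,3), t=0.6568
    cross x-line → (5,3), t=1.4494 (wall)
  → r_2 = 1.4494
beam 3: φ=45°, α=60°
  d=(0.5000,0.8660)  start (3,2)  tX=0.8000 tY=0.1963  stride 1/|dx|=2.0000 1/|dy|=1.1547
    cross y-line → (3,3), t=0.1963
    cross x-line → (4,3), t=0.8000
    cross y-line → (4,4), t=1.3510
    cross y-line → (4,5), t=2.5057
    cross x-line → (5,5), t=2.8000 (wall)
  → r_3 = 2.8000

ranges = [1.6166, 1.4494, 2.8000]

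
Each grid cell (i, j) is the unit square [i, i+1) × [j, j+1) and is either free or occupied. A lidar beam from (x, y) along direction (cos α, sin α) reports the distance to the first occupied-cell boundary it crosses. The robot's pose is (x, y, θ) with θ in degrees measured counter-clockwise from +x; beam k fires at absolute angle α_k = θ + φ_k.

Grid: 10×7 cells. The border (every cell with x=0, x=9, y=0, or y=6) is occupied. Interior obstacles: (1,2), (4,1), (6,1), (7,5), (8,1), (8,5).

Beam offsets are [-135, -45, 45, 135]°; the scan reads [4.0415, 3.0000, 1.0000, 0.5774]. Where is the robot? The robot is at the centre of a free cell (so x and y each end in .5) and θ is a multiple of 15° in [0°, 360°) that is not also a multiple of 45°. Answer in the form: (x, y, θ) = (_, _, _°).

Enumerate (i+0.5, j+0.5, θ) over the 34 free cells and 16 admissible headings. For each, cast all 4 beams and compare to the given ranges.
  (5.5, 2.5, 30°): beam 1 = 1.5529 ≠ 4.0415 ✗
  (6.5, 2.5, 105°): beam 1 = 1.7321 ≠ 4.0415 ✗
  (4.5, 5.5, 345°): beam 2 = 4.0415 ≠ 3.0000 ✗
  (8.5, 2.5, 75°): beam 1 = 0.5774 ≠ 4.0415 ✗
  …
  (1.5, 4.5, 75°): r_1=4.0415, r_2=3.0000, r_3=1.0000, r_4=0.5774 — all match ✓
No second candidate reproduces the full scan.

(x, y, θ) = (1.5, 4.5, 75°)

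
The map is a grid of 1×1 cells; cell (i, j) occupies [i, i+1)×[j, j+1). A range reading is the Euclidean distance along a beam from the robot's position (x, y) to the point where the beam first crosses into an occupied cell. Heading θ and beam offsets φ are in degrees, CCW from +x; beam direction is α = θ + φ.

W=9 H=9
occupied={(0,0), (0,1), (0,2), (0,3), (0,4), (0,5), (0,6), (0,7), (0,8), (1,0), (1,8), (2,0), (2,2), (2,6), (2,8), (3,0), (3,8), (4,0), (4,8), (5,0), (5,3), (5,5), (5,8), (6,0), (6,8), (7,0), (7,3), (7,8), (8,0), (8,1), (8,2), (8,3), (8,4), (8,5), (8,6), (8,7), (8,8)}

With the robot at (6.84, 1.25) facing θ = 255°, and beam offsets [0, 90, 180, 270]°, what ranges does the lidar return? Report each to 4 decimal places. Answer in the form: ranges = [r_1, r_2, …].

ranges = [0.2588, 0.9659, 1.8117, 3.9755]

beam 1: φ=0°, α=255°
  cosα=-0.2588 sinα=-0.9659 | (6,1) | tMaxX 3.2455 tMaxY 0.2588 | tΔX 3.8637 tΔY 1.0353
    t=0.2588 [y] (6,0) — stop
  → r_1 = 0.2588
beam 2: φ=90°, α=345°
  cosα=0.9659 sinα=-0.2588 | (6,1) | tMaxX 0.1656 tMaxY 0.9659 | tΔX 1.0353 tΔY 3.8637
    t=0.1656 [x] (7,1)
    t=0.9659 [y] (7,0) — stop
  → r_2 = 0.9659
beam 3: φ=180°, α=75°
  cosα=0.2588 sinα=0.9659 | (6,1) | tMaxX 0.6182 tMaxY 0.7765 | tΔX 3.8637 tΔY 1.0353
    t=0.6182 [x] (7,1)
    t=0.7765 [y] (7,2)
    t=1.8117 [y] (7,3) — stop
  → r_3 = 1.8117
beam 4: φ=270°, α=165°
  cosα=-0.9659 sinα=0.2588 | (6,1) | tMaxX 0.8696 tMaxY 2.8978 | tΔX 1.0353 tΔY 3.8637
    t=0.8696 [x] (5,1)
    t=1.9049 [x] (4,1)
    t=2.8978 [y] (4,2)
    t=2.9402 [x] (3,2)
    t=3.9755 [x] (2,2) — stop
  → r_4 = 3.9755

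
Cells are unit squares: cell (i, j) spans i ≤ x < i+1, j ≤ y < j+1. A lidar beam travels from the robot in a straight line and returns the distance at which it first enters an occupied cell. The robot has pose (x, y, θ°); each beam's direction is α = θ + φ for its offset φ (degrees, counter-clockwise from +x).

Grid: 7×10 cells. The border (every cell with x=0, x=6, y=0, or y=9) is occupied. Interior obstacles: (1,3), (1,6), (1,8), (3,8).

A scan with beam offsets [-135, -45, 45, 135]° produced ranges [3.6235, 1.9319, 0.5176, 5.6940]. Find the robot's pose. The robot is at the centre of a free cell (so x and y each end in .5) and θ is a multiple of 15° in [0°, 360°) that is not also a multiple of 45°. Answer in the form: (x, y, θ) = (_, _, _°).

(x, y, θ) = (2.5, 6.5, 150°)

Enumerate (i+0.5, j+0.5, θ) over the 36 free cells and 16 admissible headings. For each, cast all 4 beams and compare to the given ranges.
  (3.5, 6.5, 210°): beam 1 = 1.5529 ≠ 3.6235 ✗
  (2.5, 6.5, 195°): beam 1 = 1.7321 ≠ 3.6235 ✗
  (1.5, 4.5, 300°): beam 1 = 0.5176 ≠ 3.6235 ✗
  …
  (2.5, 6.5, 150°): r_1=3.6235, r_2=1.9319, r_3=0.5176, r_4=5.6940 — all match ✓
Unique over the lattice → pose = (2.5, 6.5, 150°).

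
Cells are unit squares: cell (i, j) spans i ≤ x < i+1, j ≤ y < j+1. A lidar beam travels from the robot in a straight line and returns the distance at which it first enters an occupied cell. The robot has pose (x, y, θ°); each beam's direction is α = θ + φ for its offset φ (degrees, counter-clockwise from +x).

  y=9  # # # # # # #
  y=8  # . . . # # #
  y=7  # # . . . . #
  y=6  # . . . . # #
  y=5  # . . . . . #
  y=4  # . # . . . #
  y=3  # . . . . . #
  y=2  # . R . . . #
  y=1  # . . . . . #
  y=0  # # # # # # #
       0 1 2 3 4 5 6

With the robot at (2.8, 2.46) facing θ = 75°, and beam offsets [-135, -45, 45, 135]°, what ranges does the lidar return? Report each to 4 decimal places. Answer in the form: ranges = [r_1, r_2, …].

ranges = [1.6859, 3.6950, 3.6000, 2.0785]

beam 1: φ=-135°, α=300°
  cosα=0.5000 sinα=-0.8660 | (2,2) | tMaxX 0.4000 tMaxY 0.5312 | tΔX 2.0000 tΔY 1.1547
    t=0.4000 [x] (3,2)
    t=0.5312 [y] (3,1)
    t=1.6859 [y] (3,0) — stop
  → r_1 = 1.6859
beam 2: φ=-45°, α=30°
  cosα=0.8660 sinα=0.5000 | (2,2) | tMaxX 0.2309 tMaxY 1.0800 | tΔX 1.1547 tΔY 2.0000
    t=0.2309 [x] (3,2)
    t=1.0800 [y] (3,3)
    t=1.3856 [x] (4,3)
    t=2.5403 [x] (5,3)
    t=3.0800 [y] (5,4)
    t=3.6950 [x] (6,4) — stop
  → r_2 = 3.6950
beam 3: φ=45°, α=120°
  cosα=-0.5000 sinα=0.8660 | (2,2) | tMaxX 1.6000 tMaxY 0.6235 | tΔX 2.0000 tΔY 1.1547
    t=0.6235 [y] (2,3)
    t=1.6000 [x] (1,3)
    t=1.7782 [y] (1,4)
    t=2.9329 [y] (1,5)
    t=3.6000 [x] (0,5) — stop
  → r_3 = 3.6000
beam 4: φ=135°, α=210°
  cosα=-0.8660 sinα=-0.5000 | (2,2) | tMaxX 0.9238 tMaxY 0.9200 | tΔX 1.1547 tΔY 2.0000
    t=0.9200 [y] (2,1)
    t=0.9238 [x] (1,1)
    t=2.0785 [x] (0,1) — stop
  → r_4 = 2.0785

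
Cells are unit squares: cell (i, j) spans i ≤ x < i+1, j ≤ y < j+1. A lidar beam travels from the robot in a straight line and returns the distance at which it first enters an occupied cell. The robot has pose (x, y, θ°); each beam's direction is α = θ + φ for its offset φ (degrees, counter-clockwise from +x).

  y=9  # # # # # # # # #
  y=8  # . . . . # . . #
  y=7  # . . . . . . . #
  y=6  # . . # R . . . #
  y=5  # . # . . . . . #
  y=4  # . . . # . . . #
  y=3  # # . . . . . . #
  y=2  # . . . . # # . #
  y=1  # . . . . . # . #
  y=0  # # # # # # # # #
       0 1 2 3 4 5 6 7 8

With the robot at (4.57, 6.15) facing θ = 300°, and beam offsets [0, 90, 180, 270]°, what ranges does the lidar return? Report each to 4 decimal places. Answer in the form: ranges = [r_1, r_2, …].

beam 1: φ=0°, α=300°
  d=(0.5000,-0.8660)  start (4,6)  tX=0.8600 tY=0.1732  stride 1/|dx|=2.0000 1/|dy|=1.1547
    cross y-line → (4,5), t=0.1732
    cross x-line → (5,5), t=0.8600
    cross y-line → (5,4), t=1.3279
    cross y-line → (5,3), t=2.4826
    cross x-line → (6,3), t=2.8600
    cross y-line → (6,2), t=3.6373 (wall)
  → r_1 = 3.6373
beam 2: φ=90°, α=30°
  d=(0.8660,0.5000)  start (4,6)  tX=0.4965 tY=1.7000  stride 1/|dx|=1.1547 1/|dy|=2.0000
    cross x-line → (5,6), t=0.4965
    cross x-line → (6,6), t=1.6512
    cross y-line → (6,7), t=1.7000
    cross x-line → (7,7), t=2.8059
    cross y-line → (7,8), t=3.7000
    cross x-line → (8,8), t=3.9606 (wall)
  → r_2 = 3.9606
beam 3: φ=180°, α=120°
  d=(-0.5000,0.8660)  start (4,6)  tX=1.1400 tY=0.9815  stride 1/|dx|=2.0000 1/|dy|=1.1547
    cross y-line → (4,7), t=0.9815
    cross x-line → (3,7), t=1.1400
    cross y-line → (3,8), t=2.1362
    cross x-line → (2,8), t=3.1400
    cross y-line → (2,9), t=3.2909 (wall)
  → r_3 = 3.2909
beam 4: φ=270°, α=210°
  d=(-0.8660,-0.5000)  start (4,6)  tX=0.6582 tY=0.3000  stride 1/|dx|=1.1547 1/|dy|=2.0000
    cross y-line → (4,5), t=0.3000
    cross x-line → (3,5), t=0.6582
    cross x-line → (2,5), t=1.8129 (wall)
  → r_4 = 1.8129

ranges = [3.6373, 3.9606, 3.2909, 1.8129]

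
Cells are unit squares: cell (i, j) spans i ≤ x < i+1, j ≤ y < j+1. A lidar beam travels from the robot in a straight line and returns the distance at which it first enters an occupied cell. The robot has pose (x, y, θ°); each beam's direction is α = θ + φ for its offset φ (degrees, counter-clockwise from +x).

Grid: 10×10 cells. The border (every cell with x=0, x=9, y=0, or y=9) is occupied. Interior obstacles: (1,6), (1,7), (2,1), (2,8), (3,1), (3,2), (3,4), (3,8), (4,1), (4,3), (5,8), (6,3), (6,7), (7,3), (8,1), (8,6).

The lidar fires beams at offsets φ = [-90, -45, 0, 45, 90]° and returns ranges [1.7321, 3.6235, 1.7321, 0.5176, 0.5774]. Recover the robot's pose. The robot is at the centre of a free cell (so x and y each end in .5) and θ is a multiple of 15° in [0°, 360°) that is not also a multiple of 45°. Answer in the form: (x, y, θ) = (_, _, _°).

(x, y, θ) = (2.5, 4.5, 300°)

Enumerate (i+0.5, j+0.5, θ) over the 48 free cells and 16 admissible headings. For each, cast all 5 beams and compare to the given ranges.
  (1.5, 3.5, 30°): beam 2 = 1.9319 ≠ 3.6235 ✗
  (6.5, 8.5, 60°): beam 1 = 2.8868 ≠ 1.7321 ✗
  (5.5, 5.5, 75°): beam 1 = 3.6235 ≠ 1.7321 ✗
  (6.5, 1.5, 255°): beam 1 = 1.5529 ≠ 1.7321 ✗
  …
  (2.5, 4.5, 300°): r_1=1.7321, r_2=3.6235, r_3=1.7321, r_4=0.5176, r_5=0.5774 — all match ✓
No second candidate reproduces the full scan.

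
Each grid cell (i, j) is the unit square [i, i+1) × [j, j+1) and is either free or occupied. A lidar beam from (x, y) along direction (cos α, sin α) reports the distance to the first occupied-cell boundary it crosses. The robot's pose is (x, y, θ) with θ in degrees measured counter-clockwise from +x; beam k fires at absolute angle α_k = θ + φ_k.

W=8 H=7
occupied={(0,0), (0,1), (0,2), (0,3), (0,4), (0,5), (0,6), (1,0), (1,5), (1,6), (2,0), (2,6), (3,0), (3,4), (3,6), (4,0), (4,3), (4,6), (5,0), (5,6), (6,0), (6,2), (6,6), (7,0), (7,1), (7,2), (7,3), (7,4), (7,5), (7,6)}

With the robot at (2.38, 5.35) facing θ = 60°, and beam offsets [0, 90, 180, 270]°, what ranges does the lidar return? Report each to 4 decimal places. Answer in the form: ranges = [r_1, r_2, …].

ranges = [0.7506, 0.4388, 2.7600, 0.7159]

beam 1: φ=0°, α=60°
  dir = (cos 60°, sin 60°) = (0.5000, 0.8660); from cell (2,5)
  next x-line at t=1.2400, next y-line at t=0.7506; Δt_x=2.0000, Δt_y=1.1547
    y: enter (2,6) at t=0.7506 ← occupied
  → r_1 = 0.7506
beam 2: φ=90°, α=150°
  dir = (cos 150°, sin 150°) = (-0.8660, 0.5000); from cell (2,5)
  next x-line at t=0.4388, next y-line at t=1.3000; Δt_x=1.1547, Δt_y=2.0000
    x: enter (1,5) at t=0.4388 ← occupied
  → r_2 = 0.4388
beam 3: φ=180°, α=240°
  dir = (cos 240°, sin 240°) = (-0.5000, -0.8660); from cell (2,5)
  next x-line at t=0.7600, next y-line at t=0.4041; Δt_x=2.0000, Δt_y=1.1547
    y: enter (2,4) at t=0.4041
    x: enter (1,4) at t=0.7600
    y: enter (1,3) at t=1.5588
    y: enter (1,2) at t=2.7135
    x: enter (0,2) at t=2.7600 ← occupied
  → r_3 = 2.7600
beam 4: φ=270°, α=330°
  dir = (cos 330°, sin 330°) = (0.8660, -0.5000); from cell (2,5)
  next x-line at t=0.7159, next y-line at t=0.7000; Δt_x=1.1547, Δt_y=2.0000
    y: enter (2,4) at t=0.7000
    x: enter (3,4) at t=0.7159 ← occupied
  → r_4 = 0.7159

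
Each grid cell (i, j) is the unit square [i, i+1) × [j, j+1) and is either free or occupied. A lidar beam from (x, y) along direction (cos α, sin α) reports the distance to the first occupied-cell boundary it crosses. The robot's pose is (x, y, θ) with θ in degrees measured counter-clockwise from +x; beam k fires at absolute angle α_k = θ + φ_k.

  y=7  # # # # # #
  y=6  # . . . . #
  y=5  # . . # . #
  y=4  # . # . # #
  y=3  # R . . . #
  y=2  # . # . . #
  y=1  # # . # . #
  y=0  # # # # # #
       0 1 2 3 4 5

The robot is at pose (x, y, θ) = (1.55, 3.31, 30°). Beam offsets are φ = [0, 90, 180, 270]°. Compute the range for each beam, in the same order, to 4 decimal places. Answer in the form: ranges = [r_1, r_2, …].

beam 1: φ=0°, α=30°
  d=(0.8660,0.5000)  start (1,3)  tX=0.5196 tY=1.3800  stride 1/|dx|=1.1547 1/|dy|=2.0000
    cross x-line → (2,3), t=0.5196
    cross y-line → (2,4), t=1.3800 (wall)
  → r_1 = 1.3800
beam 2: φ=90°, α=120°
  d=(-0.5000,0.8660)  start (1,3)  tX=1.1000 tY=0.7967  stride 1/|dx|=2.0000 1/|dy|=1.1547
    cross y-line → (1,4), t=0.7967
    cross x-line → (0,4), t=1.1000 (wall)
  → r_2 = 1.1000
beam 3: φ=180°, α=210°
  d=(-0.8660,-0.5000)  start (1,3)  tX=0.6351 tY=0.6200  stride 1/|dx|=1.1547 1/|dy|=2.0000
    cross y-line → (1,2), t=0.6200
    cross x-line → (0,2), t=0.6351 (wall)
  → r_3 = 0.6351
beam 4: φ=270°, α=300°
  d=(0.5000,-0.8660)  start (1,3)  tX=0.9000 tY=0.3580  stride 1/|dx|=2.0000 1/|dy|=1.1547
    cross y-line → (1,2), t=0.3580
    cross x-line → (2,2), t=0.9000 (wall)
  → r_4 = 0.9000

ranges = [1.3800, 1.1000, 0.6351, 0.9000]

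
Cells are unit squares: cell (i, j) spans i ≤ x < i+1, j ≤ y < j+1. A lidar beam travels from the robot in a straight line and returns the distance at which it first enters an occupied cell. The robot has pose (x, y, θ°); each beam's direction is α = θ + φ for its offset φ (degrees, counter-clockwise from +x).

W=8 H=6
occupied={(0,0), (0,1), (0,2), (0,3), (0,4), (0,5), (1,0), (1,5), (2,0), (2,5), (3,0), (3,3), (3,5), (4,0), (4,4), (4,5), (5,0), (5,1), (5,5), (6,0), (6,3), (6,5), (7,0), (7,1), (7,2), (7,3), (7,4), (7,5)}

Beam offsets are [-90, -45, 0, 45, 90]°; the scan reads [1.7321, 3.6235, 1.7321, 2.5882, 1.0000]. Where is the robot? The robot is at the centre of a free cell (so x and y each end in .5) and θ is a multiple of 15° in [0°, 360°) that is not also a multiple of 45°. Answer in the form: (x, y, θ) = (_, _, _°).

(x, y, θ) = (1.5, 2.5, 30°)

The pose lattice has 20·16 = 320 candidates. Test each by forward raycasting.
  (4.5, 1.5, 120°): beam 1 = 0.5774 ≠ 1.7321 ✗
  (2.5, 3.5, 60°): beam 1 = 0.5774 ≠ 1.7321 ✗
  (2.5, 2.5, 210°): beam 1 = 2.8868 ≠ 1.7321 ✗
  (3.5, 1.5, 195°): beam 1 = 1.5529 ≠ 1.7321 ✗
  (1.5, 1.5, 300°): beam 1 = 0.5774 ≠ 1.7321 ✗
  …
  (1.5, 2.5, 30°): r_1=1.7321, r_2=3.6235, r_3=1.7321, r_4=2.5882, r_5=1.0000 — all match ✓
No second candidate reproduces the full scan.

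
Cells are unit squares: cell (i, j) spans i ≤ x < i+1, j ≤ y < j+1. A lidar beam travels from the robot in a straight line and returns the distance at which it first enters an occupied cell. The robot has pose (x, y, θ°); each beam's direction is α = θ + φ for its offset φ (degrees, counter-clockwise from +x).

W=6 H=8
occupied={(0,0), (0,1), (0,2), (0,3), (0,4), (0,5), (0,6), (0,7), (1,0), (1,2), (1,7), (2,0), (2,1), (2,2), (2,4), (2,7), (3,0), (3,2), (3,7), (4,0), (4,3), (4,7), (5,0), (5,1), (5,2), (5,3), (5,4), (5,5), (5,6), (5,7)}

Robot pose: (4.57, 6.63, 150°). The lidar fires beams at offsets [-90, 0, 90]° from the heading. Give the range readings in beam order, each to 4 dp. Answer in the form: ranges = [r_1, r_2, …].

ranges = [0.4272, 0.7400, 4.1916]

beam 1: φ=-90°, α=60°
  dir = (cos 60°, sin 60°) = (0.5000, 0.8660); from cell (4,6)
  next x-line at t=0.8600, next y-line at t=0.4272; Δt_x=2.0000, Δt_y=1.1547
    y: enter (4,7) at t=0.4272 ← occupied
  → r_1 = 0.4272
beam 2: φ=0°, α=150°
  dir = (cos 150°, sin 150°) = (-0.8660, 0.5000); from cell (4,6)
  next x-line at t=0.6582, next y-line at t=0.7400; Δt_x=1.1547, Δt_y=2.0000
    x: enter (3,6) at t=0.6582
    y: enter (3,7) at t=0.7400 ← occupied
  → r_2 = 0.7400
beam 3: φ=90°, α=240°
  dir = (cos 240°, sin 240°) = (-0.5000, -0.8660); from cell (4,6)
  next x-line at t=1.1400, next y-line at t=0.7275; Δt_x=2.0000, Δt_y=1.1547
    y: enter (4,5) at t=0.7275
    x: enter (3,5) at t=1.1400
    y: enter (3,4) at t=1.8822
    y: enter (3,3) at t=3.0369
    x: enter (2,3) at t=3.1400
    y: enter (2,2) at t=4.1916 ← occupied
  → r_3 = 4.1916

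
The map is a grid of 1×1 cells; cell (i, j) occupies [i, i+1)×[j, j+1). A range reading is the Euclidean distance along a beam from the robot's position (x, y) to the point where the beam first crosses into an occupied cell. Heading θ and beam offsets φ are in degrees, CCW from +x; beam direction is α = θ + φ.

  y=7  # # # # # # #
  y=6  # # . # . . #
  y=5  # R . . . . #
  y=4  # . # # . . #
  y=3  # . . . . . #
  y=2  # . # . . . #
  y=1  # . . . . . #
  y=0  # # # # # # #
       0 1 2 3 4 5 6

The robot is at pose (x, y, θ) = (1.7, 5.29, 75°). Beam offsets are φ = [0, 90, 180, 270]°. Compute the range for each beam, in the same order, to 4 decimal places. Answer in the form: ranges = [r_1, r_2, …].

beam 1: φ=0°, α=75°
  dir = (cos 75°, sin 75°) = (0.2588, 0.9659); from cell (1,5)
  next x-line at t=1.1591, next y-line at t=0.7350; Δt_x=3.8637, Δt_y=1.0353
    y: enter (1,6) at t=0.7350 ← occupied
  → r_1 = 0.7350
beam 2: φ=90°, α=165°
  dir = (cos 165°, sin 165°) = (-0.9659, 0.2588); from cell (1,5)
  next x-line at t=0.7247, next y-line at t=2.7432; Δt_x=1.0353, Δt_y=3.8637
    x: enter (0,5) at t=0.7247 ← occupied
  → r_2 = 0.7247
beam 3: φ=180°, α=255°
  dir = (cos 255°, sin 255°) = (-0.2588, -0.9659); from cell (1,5)
  next x-line at t=2.7046, next y-line at t=0.3002; Δt_x=3.8637, Δt_y=1.0353
    y: enter (1,4) at t=0.3002
    y: enter (1,3) at t=1.3355
    y: enter (1,2) at t=2.3708
    x: enter (0,2) at t=2.7046 ← occupied
  → r_3 = 2.7046
beam 4: φ=270°, α=345°
  dir = (cos 345°, sin 345°) = (0.9659, -0.2588); from cell (1,5)
  next x-line at t=0.3106, next y-line at t=1.1205; Δt_x=1.0353, Δt_y=3.8637
    x: enter (2,5) at t=0.3106
    y: enter (2,4) at t=1.1205 ← occupied
  → r_4 = 1.1205

ranges = [0.7350, 0.7247, 2.7046, 1.1205]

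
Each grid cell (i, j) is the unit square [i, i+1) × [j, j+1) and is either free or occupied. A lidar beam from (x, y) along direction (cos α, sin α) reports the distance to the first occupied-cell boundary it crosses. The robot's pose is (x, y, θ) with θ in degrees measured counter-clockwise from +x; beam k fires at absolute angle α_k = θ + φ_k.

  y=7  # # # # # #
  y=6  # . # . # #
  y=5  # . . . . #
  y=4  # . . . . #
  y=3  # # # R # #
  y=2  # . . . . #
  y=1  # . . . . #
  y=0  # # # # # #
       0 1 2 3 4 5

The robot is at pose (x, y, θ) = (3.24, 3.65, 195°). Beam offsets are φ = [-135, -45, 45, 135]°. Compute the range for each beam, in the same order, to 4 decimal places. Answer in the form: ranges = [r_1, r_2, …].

ranges = [2.7135, 0.2771, 0.4800, 0.8776]

beam 1: φ=-135°, α=60°
  d=(0.5000,0.8660)  start (3,3)  tX=1.5200 tY=0.4041  stride 1/|dx|=2.0000 1/|dy|=1.1547
    cross y-line → (3,4), t=0.4041
    cross x-line → (4,4), t=1.5200
    cross y-line → (4,5), t=1.5588
    cross y-line → (4,6), t=2.7135 (wall)
  → r_1 = 2.7135
beam 2: φ=-45°, α=150°
  d=(-0.8660,0.5000)  start (3,3)  tX=0.2771 tY=0.7000  stride 1/|dx|=1.1547 1/|dy|=2.0000
    cross x-line → (2,3), t=0.2771 (wall)
  → r_2 = 0.2771
beam 3: φ=45°, α=240°
  d=(-0.5000,-0.8660)  start (3,3)  tX=0.4800 tY=0.7506  stride 1/|dx|=2.0000 1/|dy|=1.1547
    cross x-line → (2,3), t=0.4800 (wall)
  → r_3 = 0.4800
beam 4: φ=135°, α=330°
  d=(0.8660,-0.5000)  start (3,3)  tX=0.8776 tY=1.3000  stride 1/|dx|=1.1547 1/|dy|=2.0000
    cross x-line → (4,3), t=0.8776 (wall)
  → r_4 = 0.8776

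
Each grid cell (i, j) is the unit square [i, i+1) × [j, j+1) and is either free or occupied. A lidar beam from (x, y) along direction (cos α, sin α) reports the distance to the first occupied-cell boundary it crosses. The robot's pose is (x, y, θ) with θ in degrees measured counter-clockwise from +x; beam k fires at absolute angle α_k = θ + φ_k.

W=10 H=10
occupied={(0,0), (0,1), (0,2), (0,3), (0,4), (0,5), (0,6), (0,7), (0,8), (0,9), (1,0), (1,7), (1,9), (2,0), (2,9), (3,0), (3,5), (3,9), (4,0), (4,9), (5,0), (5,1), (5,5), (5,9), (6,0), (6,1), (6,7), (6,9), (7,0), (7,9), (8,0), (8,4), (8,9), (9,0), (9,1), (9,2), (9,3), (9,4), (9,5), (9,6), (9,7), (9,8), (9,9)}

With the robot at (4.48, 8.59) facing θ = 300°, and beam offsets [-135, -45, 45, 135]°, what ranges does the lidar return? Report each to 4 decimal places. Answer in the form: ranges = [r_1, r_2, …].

beam 1: φ=-135°, α=165°
  direction (-0.9659, 0.2588); cell (4,8); t to first gridline: x 0.4969, y 1.5841 (then +1.0353 / +3.8637)
    (3,8) via x @ 0.4969
    (2,8) via x @ 1.5322
    (2,9) via y @ 1.5841  # hit
  → r_1 = 1.5841
beam 2: φ=-45°, α=255°
  direction (-0.2588, -0.9659); cell (4,8); t to first gridline: x 1.8546, y 0.6108 (then +3.8637 / +1.0353)
    (4,7) via y @ 0.6108
    (4,6) via y @ 1.6461
    (3,6) via x @ 1.8546
    (3,5) via y @ 2.6814  # hit
  → r_2 = 2.6814
beam 3: φ=45°, α=345°
  direction (0.9659, -0.2588); cell (4,8); t to first gridline: x 0.5383, y 2.2796 (then +1.0353 / +3.8637)
    (5,8) via x @ 0.5383
    (6,8) via x @ 1.5736
    (6,7) via y @ 2.2796  # hit
  → r_3 = 2.2796
beam 4: φ=135°, α=75°
  direction (0.2588, 0.9659); cell (4,8); t to first gridline: x 2.0091, y 0.4245 (then +3.8637 / +1.0353)
    (4,9) via y @ 0.4245  # hit
  → r_4 = 0.4245

ranges = [1.5841, 2.6814, 2.2796, 0.4245]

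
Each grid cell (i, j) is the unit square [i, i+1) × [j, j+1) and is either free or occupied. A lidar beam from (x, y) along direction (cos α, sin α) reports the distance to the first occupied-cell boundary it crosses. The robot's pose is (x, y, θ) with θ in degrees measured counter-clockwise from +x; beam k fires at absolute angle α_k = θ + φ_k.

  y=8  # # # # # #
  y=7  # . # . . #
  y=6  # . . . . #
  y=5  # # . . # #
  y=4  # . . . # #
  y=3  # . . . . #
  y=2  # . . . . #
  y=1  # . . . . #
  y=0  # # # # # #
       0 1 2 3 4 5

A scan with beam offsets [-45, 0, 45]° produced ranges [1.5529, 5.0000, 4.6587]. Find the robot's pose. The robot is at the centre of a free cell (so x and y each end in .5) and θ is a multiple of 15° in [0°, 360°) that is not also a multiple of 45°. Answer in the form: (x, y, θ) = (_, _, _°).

(x, y, θ) = (3.5, 5.5, 240°)

Candidates: 24 free-cell centres × 16 headings = 384 poses. Raycast each; keep the one whose scan matches to 4 dp.
  (1.5, 7.5, 75°): beam 1 = 0.5774 ≠ 1.5529 ✗
  (2.5, 6.5, 240°): beam 2 = 1.0000 ≠ 5.0000 ✗
  (2.5, 1.5, 60°): beam 1 = 2.5882 ≠ 1.5529 ✗
  (1.5, 4.5, 255°): beam 1 = 0.5774 ≠ 1.5529 ✗
  …
  (3.5, 5.5, 240°): r_1=1.5529, r_2=5.0000, r_3=4.6587 — all match ✓
No second candidate reproduces the full scan.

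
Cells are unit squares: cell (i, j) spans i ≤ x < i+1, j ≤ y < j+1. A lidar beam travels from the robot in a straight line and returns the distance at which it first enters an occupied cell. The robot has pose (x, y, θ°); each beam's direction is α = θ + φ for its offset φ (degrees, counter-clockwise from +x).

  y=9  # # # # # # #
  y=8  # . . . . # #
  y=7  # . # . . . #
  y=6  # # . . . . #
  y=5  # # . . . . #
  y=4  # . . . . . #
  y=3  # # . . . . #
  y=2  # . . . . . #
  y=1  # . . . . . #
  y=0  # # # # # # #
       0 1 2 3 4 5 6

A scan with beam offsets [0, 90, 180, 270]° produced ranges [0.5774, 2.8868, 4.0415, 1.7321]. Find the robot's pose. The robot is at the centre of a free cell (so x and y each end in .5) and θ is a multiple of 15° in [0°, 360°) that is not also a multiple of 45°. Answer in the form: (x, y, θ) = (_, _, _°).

(x, y, θ) = (2.5, 3.5, 210°)

The pose lattice has 35·16 = 560 candidates. Test each by forward raycasting.
  (3.5, 6.5, 105°): beam 1 = 2.5882 ≠ 0.5774 ✗
  (4.5, 6.5, 165°): beam 1 = 1.9319 ≠ 0.5774 ✗
  (2.5, 4.5, 105°): beam 1 = 1.9319 ≠ 0.5774 ✗
  (2.5, 4.5, 150°): beam 1 = 1.0000 ≠ 0.5774 ✗
  (2.5, 2.5, 15°): beam 1 = 3.6235 ≠ 0.5774 ✗
  …
  (2.5, 3.5, 210°): r_1=0.5774, r_2=2.8868, r_3=4.0415, r_4=1.7321 — all match ✓
Unique over the lattice → pose = (2.5, 3.5, 210°).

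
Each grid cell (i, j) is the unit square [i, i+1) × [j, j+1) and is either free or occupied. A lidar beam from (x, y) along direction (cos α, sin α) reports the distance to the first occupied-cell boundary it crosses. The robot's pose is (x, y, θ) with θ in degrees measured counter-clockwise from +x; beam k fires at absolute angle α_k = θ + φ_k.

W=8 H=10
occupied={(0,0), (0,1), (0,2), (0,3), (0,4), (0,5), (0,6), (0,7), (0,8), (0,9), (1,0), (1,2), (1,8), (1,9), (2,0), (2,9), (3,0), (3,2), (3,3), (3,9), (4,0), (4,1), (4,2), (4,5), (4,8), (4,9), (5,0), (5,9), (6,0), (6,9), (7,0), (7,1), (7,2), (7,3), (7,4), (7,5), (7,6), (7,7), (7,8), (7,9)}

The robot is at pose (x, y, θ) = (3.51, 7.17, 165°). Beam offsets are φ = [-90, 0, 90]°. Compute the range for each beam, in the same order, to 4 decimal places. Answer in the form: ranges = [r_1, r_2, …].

beam 1: φ=-90°, α=75°
  dir = (cos 75°, sin 75°) = (0.2588, 0.9659); from cell (3,7)
  next x-line at t=1.8932, next y-line at t=0.8593; Δt_x=3.8637, Δt_y=1.0353
    y: enter (3,8) at t=0.8593
    x: enter (4,8) at t=1.8932 ← occupied
  → r_1 = 1.8932
beam 2: φ=0°, α=165°
  dir = (cos 165°, sin 165°) = (-0.9659, 0.2588); from cell (3,7)
  next x-line at t=0.5280, next y-line at t=3.2069; Δt_x=1.0353, Δt_y=3.8637
    x: enter (2,7) at t=0.5280
    x: enter (1,7) at t=1.5633
    x: enter (0,7) at t=2.5985 ← occupied
  → r_2 = 2.5985
beam 3: φ=90°, α=255°
  dir = (cos 255°, sin 255°) = (-0.2588, -0.9659); from cell (3,7)
  next x-line at t=1.9705, next y-line at t=0.1760; Δt_x=3.8637, Δt_y=1.0353
    y: enter (3,6) at t=0.1760
    y: enter (3,5) at t=1.2113
    x: enter (2,5) at t=1.9705
    y: enter (2,4) at t=2.2465
    y: enter (2,3) at t=3.2818
    y: enter (2,2) at t=4.3171
    y: enter (2,1) at t=5.3524
    x: enter (1,1) at t=5.8342
    y: enter (1,0) at t=6.3877 ← occupied
  → r_3 = 6.3877

ranges = [1.8932, 2.5985, 6.3877]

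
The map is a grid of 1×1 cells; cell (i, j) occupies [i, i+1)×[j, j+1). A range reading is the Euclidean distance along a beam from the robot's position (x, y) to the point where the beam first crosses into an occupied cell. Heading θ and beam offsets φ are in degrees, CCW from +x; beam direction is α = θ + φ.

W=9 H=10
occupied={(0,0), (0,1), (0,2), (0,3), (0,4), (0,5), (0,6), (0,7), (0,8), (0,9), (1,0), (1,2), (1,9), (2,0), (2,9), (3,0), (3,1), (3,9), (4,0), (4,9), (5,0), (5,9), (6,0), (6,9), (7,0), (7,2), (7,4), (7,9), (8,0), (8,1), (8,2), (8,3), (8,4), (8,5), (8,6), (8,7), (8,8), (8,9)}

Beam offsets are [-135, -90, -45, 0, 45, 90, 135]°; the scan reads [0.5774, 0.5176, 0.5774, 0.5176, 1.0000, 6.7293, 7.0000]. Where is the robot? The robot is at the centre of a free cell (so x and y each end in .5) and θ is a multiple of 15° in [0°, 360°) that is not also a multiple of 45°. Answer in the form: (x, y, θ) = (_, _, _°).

The pose lattice has 52·16 = 832 candidates. Test each by forward raycasting.
  (4.5, 5.5, 345°): beam 1 = 4.0415 ≠ 0.5774 ✗
  (5.5, 6.5, 30°): beam 1 = 5.6940 ≠ 0.5774 ✗
  (3.5, 6.5, 210°): beam 1 = 2.5882 ≠ 0.5774 ✗
  (6.5, 8.5, 195°): beam 3 = 1.0000 ≠ 0.5774 ✗
  …
  (1.5, 8.5, 195°): r_1=0.5774, r_2=0.5176, r_3=0.5774, r_4=0.5176, r_5=1.0000, r_6=6.7293, r_7=7.0000 — all match ✓
Unique over the lattice → pose = (1.5, 8.5, 195°).

(x, y, θ) = (1.5, 8.5, 195°)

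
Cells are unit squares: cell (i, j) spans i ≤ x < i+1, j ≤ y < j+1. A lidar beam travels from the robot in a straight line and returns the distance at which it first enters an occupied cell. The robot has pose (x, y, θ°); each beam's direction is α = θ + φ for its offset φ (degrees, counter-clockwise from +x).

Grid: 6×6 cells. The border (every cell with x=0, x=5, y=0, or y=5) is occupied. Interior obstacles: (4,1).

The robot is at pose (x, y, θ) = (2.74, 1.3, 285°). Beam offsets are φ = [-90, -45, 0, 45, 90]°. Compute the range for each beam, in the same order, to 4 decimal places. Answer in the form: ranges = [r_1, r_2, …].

beam 1: φ=-90°, α=195°
  direction (-0.9659, -0.2588); cell (2,1); t to first gridline: x 0.7661, y 1.1591 (then +1.0353 / +3.8637)
    (1,1) via x @ 0.7661
    (1,0) via y @ 1.1591  # hit
  → r_1 = 1.1591
beam 2: φ=-45°, α=240°
  direction (-0.5000, -0.8660); cell (2,1); t to first gridline: x 1.4800, y 0.3464 (then +2.0000 / +1.1547)
    (2,0) via y @ 0.3464  # hit
  → r_2 = 0.3464
beam 3: φ=0°, α=285°
  direction (0.2588, -0.9659); cell (2,1); t to first gridline: x 1.0046, y 0.3106 (then +3.8637 / +1.0353)
    (2,0) via y @ 0.3106  # hit
  → r_3 = 0.3106
beam 4: φ=45°, α=330°
  direction (0.8660, -0.5000); cell (2,1); t to first gridline: x 0.3002, y 0.6000 (then +1.1547 / +2.0000)
    (3,1) via x @ 0.3002
    (3,0) via y @ 0.6000  # hit
  → r_4 = 0.6000
beam 5: φ=90°, α=15°
  direction (0.9659, 0.2588); cell (2,1); t to first gridline: x 0.2692, y 2.7046 (then +1.0353 / +3.8637)
    (3,1) via x @ 0.2692
    (4,1) via x @ 1.3044  # hit
  → r_5 = 1.3044

ranges = [1.1591, 0.3464, 0.3106, 0.6000, 1.3044]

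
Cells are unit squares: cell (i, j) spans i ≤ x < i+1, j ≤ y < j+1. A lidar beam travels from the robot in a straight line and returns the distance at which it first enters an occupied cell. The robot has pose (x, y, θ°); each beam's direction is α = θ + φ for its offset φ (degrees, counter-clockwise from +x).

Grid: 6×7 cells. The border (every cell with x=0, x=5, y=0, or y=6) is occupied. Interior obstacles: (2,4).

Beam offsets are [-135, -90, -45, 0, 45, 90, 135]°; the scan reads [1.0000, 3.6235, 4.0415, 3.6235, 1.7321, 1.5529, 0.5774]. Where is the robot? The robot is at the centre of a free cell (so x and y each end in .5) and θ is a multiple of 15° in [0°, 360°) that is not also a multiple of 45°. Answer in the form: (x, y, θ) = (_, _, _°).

(x, y, θ) = (4.5, 2.5, 195°)

Candidates: 19 free-cell centres × 16 headings = 304 poses. Raycast each; keep the one whose scan matches to 4 dp.
  (1.5, 2.5, 255°): beam 2 = 0.5176 ≠ 3.6235 ✗
  (4.5, 3.5, 15°): beam 1 = 2.8868 ≠ 1.0000 ✗
  (2.5, 3.5, 165°): beam 1 = 2.8868 ≠ 1.0000 ✗
  (1.5, 2.5, 75°): beam 1 = 1.7321 ≠ 1.0000 ✗
  (3.5, 5.5, 165°): beam 2 = 0.5176 ≠ 3.6235 ✗
  …
  (4.5, 2.5, 195°): r_1=1.0000, r_2=3.6235, r_3=4.0415, r_4=3.6235, r_5=1.7321, r_6=1.5529, r_7=0.5774 — all match ✓
Only this pose fits every beam.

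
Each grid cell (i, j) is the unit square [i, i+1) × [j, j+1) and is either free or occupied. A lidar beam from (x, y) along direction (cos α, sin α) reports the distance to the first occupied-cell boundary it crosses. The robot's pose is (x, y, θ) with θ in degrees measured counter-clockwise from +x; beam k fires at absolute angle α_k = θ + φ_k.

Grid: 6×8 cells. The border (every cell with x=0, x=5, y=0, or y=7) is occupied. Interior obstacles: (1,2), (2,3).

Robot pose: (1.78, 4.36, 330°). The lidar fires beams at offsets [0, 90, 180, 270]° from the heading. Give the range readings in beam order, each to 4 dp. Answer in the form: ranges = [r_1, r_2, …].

beam 1: φ=0°, α=330°
  d=(0.8660,-0.5000)  start (1,4)  tX=0.2540 tY=0.7200  stride 1/|dx|=1.1547 1/|dy|=2.0000
    cross x-line → (2,4), t=0.2540
    cross y-line → (2,3), t=0.7200 (wall)
  → r_1 = 0.7200
beam 2: φ=90°, α=60°
  d=(0.5000,0.8660)  start (1,4)  tX=0.4400 tY=0.7390  stride 1/|dx|=2.0000 1/|dy|=1.1547
    cross x-line → (2,4), t=0.4400
    cross y-line → (2,5), t=0.7390
    cross y-line → (2,6), t=1.8937
    cross x-line → (3,6), t=2.4400
    cross y-line → (3,7), t=3.0484 (wall)
  → r_2 = 3.0484
beam 3: φ=180°, α=150°
  d=(-0.8660,0.5000)  start (1,4)  tX=0.9007 tY=1.2800  stride 1/|dx|=1.1547 1/|dy|=2.0000
    cross x-line → (0,4), t=0.9007 (wall)
  → r_3 = 0.9007
beam 4: φ=270°, α=240°
  d=(-0.5000,-0.8660)  start (1,4)  tX=1.5600 tY=0.4157  stride 1/|dx|=2.0000 1/|dy|=1.1547
    cross y-line → (1,3), t=0.4157
    cross x-line → (0,3), t=1.5600 (wall)
  → r_4 = 1.5600

ranges = [0.7200, 3.0484, 0.9007, 1.5600]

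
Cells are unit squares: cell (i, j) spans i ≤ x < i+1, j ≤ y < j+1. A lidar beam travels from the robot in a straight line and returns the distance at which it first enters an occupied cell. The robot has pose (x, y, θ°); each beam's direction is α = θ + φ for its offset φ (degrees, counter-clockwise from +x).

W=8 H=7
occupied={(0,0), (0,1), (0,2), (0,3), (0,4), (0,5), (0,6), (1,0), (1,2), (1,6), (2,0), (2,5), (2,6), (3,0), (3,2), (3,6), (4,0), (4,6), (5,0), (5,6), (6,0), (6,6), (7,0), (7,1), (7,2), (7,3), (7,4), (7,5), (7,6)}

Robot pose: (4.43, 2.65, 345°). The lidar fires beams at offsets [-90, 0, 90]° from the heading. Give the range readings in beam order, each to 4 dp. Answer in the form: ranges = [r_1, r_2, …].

beam 1: φ=-90°, α=255°
  dir = (cos 255°, sin 255°) = (-0.2588, -0.9659); from cell (4,2)
  next x-line at t=1.6614, next y-line at t=0.6729; Δt_x=3.8637, Δt_y=1.0353
    y: enter (4,1) at t=0.6729
    x: enter (3,1) at t=1.6614
    y: enter (3,0) at t=1.7082 ← occupied
  → r_1 = 1.7082
beam 2: φ=0°, α=345°
  dir = (cos 345°, sin 345°) = (0.9659, -0.2588); from cell (4,2)
  next x-line at t=0.5901, next y-line at t=2.5114; Δt_x=1.0353, Δt_y=3.8637
    x: enter (5,2) at t=0.5901
    x: enter (6,2) at t=1.6254
    y: enter (6,1) at t=2.5114
    x: enter (7,1) at t=2.6607 ← occupied
  → r_2 = 2.6607
beam 3: φ=90°, α=75°
  dir = (cos 75°, sin 75°) = (0.2588, 0.9659); from cell (4,2)
  next x-line at t=2.2023, next y-line at t=0.3623; Δt_x=3.8637, Δt_y=1.0353
    y: enter (4,3) at t=0.3623
    y: enter (4,4) at t=1.3976
    x: enter (5,4) at t=2.2023
    y: enter (5,5) at t=2.4329
    y: enter (5,6) at t=3.4682 ← occupied
  → r_3 = 3.4682

ranges = [1.7082, 2.6607, 3.4682]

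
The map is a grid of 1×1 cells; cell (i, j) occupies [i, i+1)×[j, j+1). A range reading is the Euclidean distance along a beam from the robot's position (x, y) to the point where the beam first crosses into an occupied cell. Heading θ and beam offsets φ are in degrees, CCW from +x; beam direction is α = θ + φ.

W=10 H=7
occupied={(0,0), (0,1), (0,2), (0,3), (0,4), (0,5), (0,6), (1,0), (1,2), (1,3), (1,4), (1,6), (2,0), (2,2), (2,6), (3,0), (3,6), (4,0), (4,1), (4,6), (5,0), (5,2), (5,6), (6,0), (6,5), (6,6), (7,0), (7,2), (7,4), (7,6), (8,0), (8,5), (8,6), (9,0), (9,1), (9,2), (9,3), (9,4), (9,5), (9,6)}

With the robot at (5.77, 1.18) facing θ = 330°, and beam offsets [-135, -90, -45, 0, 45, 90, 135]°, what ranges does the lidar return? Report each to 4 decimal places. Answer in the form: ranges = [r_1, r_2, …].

ranges = [0.6955, 0.2078, 0.1863, 0.3600, 3.3439, 3.2563, 0.8489]

beam 1: φ=-135°, α=195°
  direction (-0.9659, -0.2588); cell (5,1); t to first gridline: x 0.7972, y 0.6955 (then +1.0353 / +3.8637)
    (5,0) via y @ 0.6955  # hit
  → r_1 = 0.6955
beam 2: φ=-90°, α=240°
  direction (-0.5000, -0.8660); cell (5,1); t to first gridline: x 1.5400, y 0.2078 (then +2.0000 / +1.1547)
    (5,0) via y @ 0.2078  # hit
  → r_2 = 0.2078
beam 3: φ=-45°, α=285°
  direction (0.2588, -0.9659); cell (5,1); t to first gridline: x 0.8887, y 0.1863 (then +3.8637 / +1.0353)
    (5,0) via y @ 0.1863  # hit
  → r_3 = 0.1863
beam 4: φ=0°, α=330°
  direction (0.8660, -0.5000); cell (5,1); t to first gridline: x 0.2656, y 0.3600 (then +1.1547 / +2.0000)
    (6,1) via x @ 0.2656
    (6,0) via y @ 0.3600  # hit
  → r_4 = 0.3600
beam 5: φ=45°, α=15°
  direction (0.9659, 0.2588); cell (5,1); t to first gridline: x 0.2381, y 3.1682 (then +1.0353 / +3.8637)
    (6,1) via x @ 0.2381
    (7,1) via x @ 1.2734
    (8,1) via x @ 2.3087
    (8,2) via y @ 3.1682
    (9,2) via x @ 3.3439  # hit
  → r_5 = 3.3439
beam 6: φ=90°, α=60°
  direction (0.5000, 0.8660); cell (5,1); t to first gridline: x 0.4600, y 0.9469 (then +2.0000 / +1.1547)
    (6,1) via x @ 0.4600
    (6,2) via y @ 0.9469
    (6,3) via y @ 2.1016
    (7,3) via x @ 2.4600
    (7,4) via y @ 3.2563  # hit
  → r_6 = 3.2563
beam 7: φ=135°, α=105°
  direction (-0.2588, 0.9659); cell (5,1); t to first gridline: x 2.9751, y 0.8489 (then +3.8637 / +1.0353)
    (5,2) via y @ 0.8489  # hit
  → r_7 = 0.8489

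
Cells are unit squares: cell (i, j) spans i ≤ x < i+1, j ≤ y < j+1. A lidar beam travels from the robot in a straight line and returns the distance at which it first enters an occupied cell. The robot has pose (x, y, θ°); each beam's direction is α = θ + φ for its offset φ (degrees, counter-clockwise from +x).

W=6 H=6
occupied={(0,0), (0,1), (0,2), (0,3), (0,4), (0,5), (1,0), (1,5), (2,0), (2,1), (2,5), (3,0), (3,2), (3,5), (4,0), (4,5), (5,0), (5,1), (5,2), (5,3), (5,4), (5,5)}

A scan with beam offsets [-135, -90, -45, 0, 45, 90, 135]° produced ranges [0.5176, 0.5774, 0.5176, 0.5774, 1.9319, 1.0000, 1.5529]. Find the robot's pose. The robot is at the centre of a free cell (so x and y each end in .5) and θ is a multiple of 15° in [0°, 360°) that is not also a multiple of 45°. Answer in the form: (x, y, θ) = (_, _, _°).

(x, y, θ) = (4.5, 1.5, 30°)

Candidates: 14 free-cell centres × 16 headings = 224 poses. Raycast each; keep the one whose scan matches to 4 dp.
  (4.5, 1.5, 120°): beam 3 = 1.9319 ≠ 0.5176 ✗
  (1.5, 2.5, 30°): beam 1 = 1.5529 ≠ 0.5176 ✗
  (2.5, 2.5, 210°): beam 1 = 2.5882 ≠ 0.5176 ✗
  (3.5, 1.5, 285°): beam 1 = 0.5774 ≠ 0.5176 ✗
  …
  (4.5, 1.5, 30°): r_1=0.5176, r_2=0.5774, r_3=0.5176, r_4=0.5774, r_5=1.9319, r_6=1.0000, r_7=1.5529 — all match ✓
Unique over the lattice → pose = (4.5, 1.5, 30°).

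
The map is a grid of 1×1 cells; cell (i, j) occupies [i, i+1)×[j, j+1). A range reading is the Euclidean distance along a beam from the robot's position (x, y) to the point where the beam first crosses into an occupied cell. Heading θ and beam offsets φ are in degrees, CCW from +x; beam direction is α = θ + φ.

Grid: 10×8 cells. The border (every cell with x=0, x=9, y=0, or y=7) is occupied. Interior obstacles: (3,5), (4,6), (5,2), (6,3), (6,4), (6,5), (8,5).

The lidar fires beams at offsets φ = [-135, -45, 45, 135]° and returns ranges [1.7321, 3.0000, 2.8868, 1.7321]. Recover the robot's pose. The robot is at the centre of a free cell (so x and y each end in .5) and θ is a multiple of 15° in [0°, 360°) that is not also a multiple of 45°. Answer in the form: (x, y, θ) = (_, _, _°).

Enumerate (i+0.5, j+0.5, θ) over the 41 free cells and 16 admissible headings. For each, cast all 4 beams and compare to the given ranges.
  (7.5, 5.5, 210°): beam 1 = 1.5529 ≠ 1.7321 ✗
  (2.5, 3.5, 75°): beam 1 = 2.8868 ≠ 1.7321 ✗
  (2.5, 6.5, 195°): beam 1 = 0.5774 ≠ 1.7321 ✗
  …
  (2.5, 2.5, 15°): r_1=1.7321, r_2=3.0000, r_3=2.8868, r_4=1.7321 — all match ✓
No second candidate reproduces the full scan.

(x, y, θ) = (2.5, 2.5, 15°)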